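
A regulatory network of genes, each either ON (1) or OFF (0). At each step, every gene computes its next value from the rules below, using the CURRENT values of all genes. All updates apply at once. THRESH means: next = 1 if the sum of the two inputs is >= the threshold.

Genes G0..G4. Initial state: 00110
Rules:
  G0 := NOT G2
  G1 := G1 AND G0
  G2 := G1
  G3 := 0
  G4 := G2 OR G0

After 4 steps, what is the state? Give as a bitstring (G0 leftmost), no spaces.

Step 1: G0=NOT G2=NOT 1=0 G1=G1&G0=0&0=0 G2=G1=0 G3=0(const) G4=G2|G0=1|0=1 -> 00001
Step 2: G0=NOT G2=NOT 0=1 G1=G1&G0=0&0=0 G2=G1=0 G3=0(const) G4=G2|G0=0|0=0 -> 10000
Step 3: G0=NOT G2=NOT 0=1 G1=G1&G0=0&1=0 G2=G1=0 G3=0(const) G4=G2|G0=0|1=1 -> 10001
Step 4: G0=NOT G2=NOT 0=1 G1=G1&G0=0&1=0 G2=G1=0 G3=0(const) G4=G2|G0=0|1=1 -> 10001

10001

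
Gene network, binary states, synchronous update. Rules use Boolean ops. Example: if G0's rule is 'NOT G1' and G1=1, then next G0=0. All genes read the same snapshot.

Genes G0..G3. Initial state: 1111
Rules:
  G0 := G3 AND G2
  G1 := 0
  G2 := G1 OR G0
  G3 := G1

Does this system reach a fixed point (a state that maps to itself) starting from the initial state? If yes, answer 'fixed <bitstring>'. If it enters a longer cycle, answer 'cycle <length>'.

Answer: fixed 0000

Derivation:
Step 0: 1111
Step 1: G0=G3&G2=1&1=1 G1=0(const) G2=G1|G0=1|1=1 G3=G1=1 -> 1011
Step 2: G0=G3&G2=1&1=1 G1=0(const) G2=G1|G0=0|1=1 G3=G1=0 -> 1010
Step 3: G0=G3&G2=0&1=0 G1=0(const) G2=G1|G0=0|1=1 G3=G1=0 -> 0010
Step 4: G0=G3&G2=0&1=0 G1=0(const) G2=G1|G0=0|0=0 G3=G1=0 -> 0000
Step 5: G0=G3&G2=0&0=0 G1=0(const) G2=G1|G0=0|0=0 G3=G1=0 -> 0000
Fixed point reached at step 4: 0000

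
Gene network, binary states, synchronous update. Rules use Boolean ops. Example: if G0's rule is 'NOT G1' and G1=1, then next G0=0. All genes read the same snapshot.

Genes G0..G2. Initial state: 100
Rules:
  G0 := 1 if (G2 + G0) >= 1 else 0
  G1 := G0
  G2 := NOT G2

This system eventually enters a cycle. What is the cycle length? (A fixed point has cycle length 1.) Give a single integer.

Step 0: 100
Step 1: G0=(0+1>=1)=1 G1=G0=1 G2=NOT G2=NOT 0=1 -> 111
Step 2: G0=(1+1>=1)=1 G1=G0=1 G2=NOT G2=NOT 1=0 -> 110
Step 3: G0=(0+1>=1)=1 G1=G0=1 G2=NOT G2=NOT 0=1 -> 111
State from step 3 equals state from step 1 -> cycle length 2

Answer: 2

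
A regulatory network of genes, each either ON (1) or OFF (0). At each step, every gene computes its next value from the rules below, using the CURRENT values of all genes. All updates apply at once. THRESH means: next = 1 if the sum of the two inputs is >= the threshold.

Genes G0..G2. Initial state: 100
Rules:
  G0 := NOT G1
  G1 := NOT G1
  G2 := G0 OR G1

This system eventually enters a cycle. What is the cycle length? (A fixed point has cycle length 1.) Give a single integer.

Step 0: 100
Step 1: G0=NOT G1=NOT 0=1 G1=NOT G1=NOT 0=1 G2=G0|G1=1|0=1 -> 111
Step 2: G0=NOT G1=NOT 1=0 G1=NOT G1=NOT 1=0 G2=G0|G1=1|1=1 -> 001
Step 3: G0=NOT G1=NOT 0=1 G1=NOT G1=NOT 0=1 G2=G0|G1=0|0=0 -> 110
Step 4: G0=NOT G1=NOT 1=0 G1=NOT G1=NOT 1=0 G2=G0|G1=1|1=1 -> 001
State from step 4 equals state from step 2 -> cycle length 2

Answer: 2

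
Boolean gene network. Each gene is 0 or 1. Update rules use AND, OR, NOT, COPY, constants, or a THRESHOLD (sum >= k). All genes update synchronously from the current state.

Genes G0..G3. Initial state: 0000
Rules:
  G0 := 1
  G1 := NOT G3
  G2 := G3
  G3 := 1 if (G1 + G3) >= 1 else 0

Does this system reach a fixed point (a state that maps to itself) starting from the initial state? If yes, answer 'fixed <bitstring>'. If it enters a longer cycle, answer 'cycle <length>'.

Answer: fixed 1011

Derivation:
Step 0: 0000
Step 1: G0=1(const) G1=NOT G3=NOT 0=1 G2=G3=0 G3=(0+0>=1)=0 -> 1100
Step 2: G0=1(const) G1=NOT G3=NOT 0=1 G2=G3=0 G3=(1+0>=1)=1 -> 1101
Step 3: G0=1(const) G1=NOT G3=NOT 1=0 G2=G3=1 G3=(1+1>=1)=1 -> 1011
Step 4: G0=1(const) G1=NOT G3=NOT 1=0 G2=G3=1 G3=(0+1>=1)=1 -> 1011
Fixed point reached at step 3: 1011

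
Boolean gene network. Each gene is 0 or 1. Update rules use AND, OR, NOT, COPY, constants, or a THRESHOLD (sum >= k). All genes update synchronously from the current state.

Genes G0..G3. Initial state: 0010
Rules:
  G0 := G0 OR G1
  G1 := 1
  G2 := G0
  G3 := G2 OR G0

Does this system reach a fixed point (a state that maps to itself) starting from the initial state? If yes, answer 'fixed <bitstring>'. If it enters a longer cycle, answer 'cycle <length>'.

Step 0: 0010
Step 1: G0=G0|G1=0|0=0 G1=1(const) G2=G0=0 G3=G2|G0=1|0=1 -> 0101
Step 2: G0=G0|G1=0|1=1 G1=1(const) G2=G0=0 G3=G2|G0=0|0=0 -> 1100
Step 3: G0=G0|G1=1|1=1 G1=1(const) G2=G0=1 G3=G2|G0=0|1=1 -> 1111
Step 4: G0=G0|G1=1|1=1 G1=1(const) G2=G0=1 G3=G2|G0=1|1=1 -> 1111
Fixed point reached at step 3: 1111

Answer: fixed 1111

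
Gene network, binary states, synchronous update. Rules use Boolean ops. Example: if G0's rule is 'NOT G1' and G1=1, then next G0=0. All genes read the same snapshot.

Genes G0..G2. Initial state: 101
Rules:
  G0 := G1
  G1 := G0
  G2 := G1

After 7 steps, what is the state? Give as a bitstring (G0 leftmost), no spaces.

Step 1: G0=G1=0 G1=G0=1 G2=G1=0 -> 010
Step 2: G0=G1=1 G1=G0=0 G2=G1=1 -> 101
Step 3: G0=G1=0 G1=G0=1 G2=G1=0 -> 010
Step 4: G0=G1=1 G1=G0=0 G2=G1=1 -> 101
Step 5: G0=G1=0 G1=G0=1 G2=G1=0 -> 010
Step 6: G0=G1=1 G1=G0=0 G2=G1=1 -> 101
Step 7: G0=G1=0 G1=G0=1 G2=G1=0 -> 010

010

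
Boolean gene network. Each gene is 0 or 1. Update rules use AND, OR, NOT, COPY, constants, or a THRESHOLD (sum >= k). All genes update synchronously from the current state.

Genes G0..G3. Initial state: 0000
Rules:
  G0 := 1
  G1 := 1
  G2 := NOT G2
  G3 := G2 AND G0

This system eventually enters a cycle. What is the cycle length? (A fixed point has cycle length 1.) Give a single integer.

Answer: 2

Derivation:
Step 0: 0000
Step 1: G0=1(const) G1=1(const) G2=NOT G2=NOT 0=1 G3=G2&G0=0&0=0 -> 1110
Step 2: G0=1(const) G1=1(const) G2=NOT G2=NOT 1=0 G3=G2&G0=1&1=1 -> 1101
Step 3: G0=1(const) G1=1(const) G2=NOT G2=NOT 0=1 G3=G2&G0=0&1=0 -> 1110
State from step 3 equals state from step 1 -> cycle length 2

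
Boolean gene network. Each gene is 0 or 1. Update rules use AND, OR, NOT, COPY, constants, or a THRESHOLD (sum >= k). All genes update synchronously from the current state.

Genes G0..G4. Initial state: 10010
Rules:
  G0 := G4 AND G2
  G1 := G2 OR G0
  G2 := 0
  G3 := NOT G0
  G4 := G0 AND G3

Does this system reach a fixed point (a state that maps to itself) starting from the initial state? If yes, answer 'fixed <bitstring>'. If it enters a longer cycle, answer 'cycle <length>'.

Answer: fixed 00010

Derivation:
Step 0: 10010
Step 1: G0=G4&G2=0&0=0 G1=G2|G0=0|1=1 G2=0(const) G3=NOT G0=NOT 1=0 G4=G0&G3=1&1=1 -> 01001
Step 2: G0=G4&G2=1&0=0 G1=G2|G0=0|0=0 G2=0(const) G3=NOT G0=NOT 0=1 G4=G0&G3=0&0=0 -> 00010
Step 3: G0=G4&G2=0&0=0 G1=G2|G0=0|0=0 G2=0(const) G3=NOT G0=NOT 0=1 G4=G0&G3=0&1=0 -> 00010
Fixed point reached at step 2: 00010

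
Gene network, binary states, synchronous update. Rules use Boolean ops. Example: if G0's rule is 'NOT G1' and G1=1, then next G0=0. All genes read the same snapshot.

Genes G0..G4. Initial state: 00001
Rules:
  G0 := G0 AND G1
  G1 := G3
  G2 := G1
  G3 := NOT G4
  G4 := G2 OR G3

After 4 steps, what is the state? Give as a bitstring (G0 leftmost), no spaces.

Step 1: G0=G0&G1=0&0=0 G1=G3=0 G2=G1=0 G3=NOT G4=NOT 1=0 G4=G2|G3=0|0=0 -> 00000
Step 2: G0=G0&G1=0&0=0 G1=G3=0 G2=G1=0 G3=NOT G4=NOT 0=1 G4=G2|G3=0|0=0 -> 00010
Step 3: G0=G0&G1=0&0=0 G1=G3=1 G2=G1=0 G3=NOT G4=NOT 0=1 G4=G2|G3=0|1=1 -> 01011
Step 4: G0=G0&G1=0&1=0 G1=G3=1 G2=G1=1 G3=NOT G4=NOT 1=0 G4=G2|G3=0|1=1 -> 01101

01101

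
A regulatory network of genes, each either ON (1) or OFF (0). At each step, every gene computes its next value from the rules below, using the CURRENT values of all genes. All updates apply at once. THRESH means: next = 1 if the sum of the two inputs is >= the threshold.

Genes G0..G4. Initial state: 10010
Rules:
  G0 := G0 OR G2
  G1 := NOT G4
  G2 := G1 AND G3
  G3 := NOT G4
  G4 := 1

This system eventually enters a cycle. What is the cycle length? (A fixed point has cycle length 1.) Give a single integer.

Step 0: 10010
Step 1: G0=G0|G2=1|0=1 G1=NOT G4=NOT 0=1 G2=G1&G3=0&1=0 G3=NOT G4=NOT 0=1 G4=1(const) -> 11011
Step 2: G0=G0|G2=1|0=1 G1=NOT G4=NOT 1=0 G2=G1&G3=1&1=1 G3=NOT G4=NOT 1=0 G4=1(const) -> 10101
Step 3: G0=G0|G2=1|1=1 G1=NOT G4=NOT 1=0 G2=G1&G3=0&0=0 G3=NOT G4=NOT 1=0 G4=1(const) -> 10001
Step 4: G0=G0|G2=1|0=1 G1=NOT G4=NOT 1=0 G2=G1&G3=0&0=0 G3=NOT G4=NOT 1=0 G4=1(const) -> 10001
State from step 4 equals state from step 3 -> cycle length 1

Answer: 1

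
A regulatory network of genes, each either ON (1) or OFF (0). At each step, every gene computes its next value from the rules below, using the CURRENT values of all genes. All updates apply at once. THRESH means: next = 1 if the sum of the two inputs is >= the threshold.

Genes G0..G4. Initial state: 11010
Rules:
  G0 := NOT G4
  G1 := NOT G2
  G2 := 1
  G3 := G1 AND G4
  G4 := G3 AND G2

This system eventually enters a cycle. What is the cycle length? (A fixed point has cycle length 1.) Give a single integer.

Step 0: 11010
Step 1: G0=NOT G4=NOT 0=1 G1=NOT G2=NOT 0=1 G2=1(const) G3=G1&G4=1&0=0 G4=G3&G2=1&0=0 -> 11100
Step 2: G0=NOT G4=NOT 0=1 G1=NOT G2=NOT 1=0 G2=1(const) G3=G1&G4=1&0=0 G4=G3&G2=0&1=0 -> 10100
Step 3: G0=NOT G4=NOT 0=1 G1=NOT G2=NOT 1=0 G2=1(const) G3=G1&G4=0&0=0 G4=G3&G2=0&1=0 -> 10100
State from step 3 equals state from step 2 -> cycle length 1

Answer: 1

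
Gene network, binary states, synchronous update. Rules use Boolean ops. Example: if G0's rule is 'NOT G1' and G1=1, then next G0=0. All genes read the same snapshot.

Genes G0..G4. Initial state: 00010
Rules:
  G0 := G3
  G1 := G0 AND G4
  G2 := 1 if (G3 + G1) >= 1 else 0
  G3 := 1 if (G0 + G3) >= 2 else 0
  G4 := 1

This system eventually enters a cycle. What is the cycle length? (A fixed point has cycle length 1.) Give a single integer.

Answer: 1

Derivation:
Step 0: 00010
Step 1: G0=G3=1 G1=G0&G4=0&0=0 G2=(1+0>=1)=1 G3=(0+1>=2)=0 G4=1(const) -> 10101
Step 2: G0=G3=0 G1=G0&G4=1&1=1 G2=(0+0>=1)=0 G3=(1+0>=2)=0 G4=1(const) -> 01001
Step 3: G0=G3=0 G1=G0&G4=0&1=0 G2=(0+1>=1)=1 G3=(0+0>=2)=0 G4=1(const) -> 00101
Step 4: G0=G3=0 G1=G0&G4=0&1=0 G2=(0+0>=1)=0 G3=(0+0>=2)=0 G4=1(const) -> 00001
Step 5: G0=G3=0 G1=G0&G4=0&1=0 G2=(0+0>=1)=0 G3=(0+0>=2)=0 G4=1(const) -> 00001
State from step 5 equals state from step 4 -> cycle length 1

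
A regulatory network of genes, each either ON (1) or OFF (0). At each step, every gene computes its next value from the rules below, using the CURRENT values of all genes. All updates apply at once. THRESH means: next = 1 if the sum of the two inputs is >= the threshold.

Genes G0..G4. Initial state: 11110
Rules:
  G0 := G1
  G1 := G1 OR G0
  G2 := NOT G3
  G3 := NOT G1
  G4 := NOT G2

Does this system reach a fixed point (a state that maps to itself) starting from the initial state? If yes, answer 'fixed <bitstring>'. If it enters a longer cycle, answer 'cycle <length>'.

Step 0: 11110
Step 1: G0=G1=1 G1=G1|G0=1|1=1 G2=NOT G3=NOT 1=0 G3=NOT G1=NOT 1=0 G4=NOT G2=NOT 1=0 -> 11000
Step 2: G0=G1=1 G1=G1|G0=1|1=1 G2=NOT G3=NOT 0=1 G3=NOT G1=NOT 1=0 G4=NOT G2=NOT 0=1 -> 11101
Step 3: G0=G1=1 G1=G1|G0=1|1=1 G2=NOT G3=NOT 0=1 G3=NOT G1=NOT 1=0 G4=NOT G2=NOT 1=0 -> 11100
Step 4: G0=G1=1 G1=G1|G0=1|1=1 G2=NOT G3=NOT 0=1 G3=NOT G1=NOT 1=0 G4=NOT G2=NOT 1=0 -> 11100
Fixed point reached at step 3: 11100

Answer: fixed 11100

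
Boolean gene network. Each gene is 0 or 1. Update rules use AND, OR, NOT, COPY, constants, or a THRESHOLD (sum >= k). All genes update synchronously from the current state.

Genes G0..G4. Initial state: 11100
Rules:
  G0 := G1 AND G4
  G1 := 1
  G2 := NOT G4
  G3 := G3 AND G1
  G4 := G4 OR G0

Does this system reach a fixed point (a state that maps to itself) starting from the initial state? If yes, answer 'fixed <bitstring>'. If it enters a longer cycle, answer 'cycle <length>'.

Answer: fixed 11001

Derivation:
Step 0: 11100
Step 1: G0=G1&G4=1&0=0 G1=1(const) G2=NOT G4=NOT 0=1 G3=G3&G1=0&1=0 G4=G4|G0=0|1=1 -> 01101
Step 2: G0=G1&G4=1&1=1 G1=1(const) G2=NOT G4=NOT 1=0 G3=G3&G1=0&1=0 G4=G4|G0=1|0=1 -> 11001
Step 3: G0=G1&G4=1&1=1 G1=1(const) G2=NOT G4=NOT 1=0 G3=G3&G1=0&1=0 G4=G4|G0=1|1=1 -> 11001
Fixed point reached at step 2: 11001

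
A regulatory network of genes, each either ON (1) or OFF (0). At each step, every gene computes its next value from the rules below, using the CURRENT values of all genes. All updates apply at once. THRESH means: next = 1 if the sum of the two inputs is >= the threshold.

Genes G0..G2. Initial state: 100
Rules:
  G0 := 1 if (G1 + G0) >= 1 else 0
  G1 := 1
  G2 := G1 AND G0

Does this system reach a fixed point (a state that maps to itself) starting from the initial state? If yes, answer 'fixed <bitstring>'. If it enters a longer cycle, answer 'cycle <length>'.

Step 0: 100
Step 1: G0=(0+1>=1)=1 G1=1(const) G2=G1&G0=0&1=0 -> 110
Step 2: G0=(1+1>=1)=1 G1=1(const) G2=G1&G0=1&1=1 -> 111
Step 3: G0=(1+1>=1)=1 G1=1(const) G2=G1&G0=1&1=1 -> 111
Fixed point reached at step 2: 111

Answer: fixed 111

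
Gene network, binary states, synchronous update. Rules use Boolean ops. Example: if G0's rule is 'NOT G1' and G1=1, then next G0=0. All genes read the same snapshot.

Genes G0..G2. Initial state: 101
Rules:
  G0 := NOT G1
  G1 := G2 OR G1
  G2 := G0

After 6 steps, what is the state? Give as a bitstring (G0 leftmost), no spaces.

Step 1: G0=NOT G1=NOT 0=1 G1=G2|G1=1|0=1 G2=G0=1 -> 111
Step 2: G0=NOT G1=NOT 1=0 G1=G2|G1=1|1=1 G2=G0=1 -> 011
Step 3: G0=NOT G1=NOT 1=0 G1=G2|G1=1|1=1 G2=G0=0 -> 010
Step 4: G0=NOT G1=NOT 1=0 G1=G2|G1=0|1=1 G2=G0=0 -> 010
Step 5: G0=NOT G1=NOT 1=0 G1=G2|G1=0|1=1 G2=G0=0 -> 010
Step 6: G0=NOT G1=NOT 1=0 G1=G2|G1=0|1=1 G2=G0=0 -> 010

010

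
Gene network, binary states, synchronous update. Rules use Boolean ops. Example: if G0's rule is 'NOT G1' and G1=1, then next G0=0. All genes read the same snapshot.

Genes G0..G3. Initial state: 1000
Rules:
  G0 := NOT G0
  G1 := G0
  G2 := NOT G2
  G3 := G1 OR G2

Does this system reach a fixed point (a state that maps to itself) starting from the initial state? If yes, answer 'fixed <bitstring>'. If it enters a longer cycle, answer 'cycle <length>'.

Step 0: 1000
Step 1: G0=NOT G0=NOT 1=0 G1=G0=1 G2=NOT G2=NOT 0=1 G3=G1|G2=0|0=0 -> 0110
Step 2: G0=NOT G0=NOT 0=1 G1=G0=0 G2=NOT G2=NOT 1=0 G3=G1|G2=1|1=1 -> 1001
Step 3: G0=NOT G0=NOT 1=0 G1=G0=1 G2=NOT G2=NOT 0=1 G3=G1|G2=0|0=0 -> 0110
Cycle of length 2 starting at step 1 -> no fixed point

Answer: cycle 2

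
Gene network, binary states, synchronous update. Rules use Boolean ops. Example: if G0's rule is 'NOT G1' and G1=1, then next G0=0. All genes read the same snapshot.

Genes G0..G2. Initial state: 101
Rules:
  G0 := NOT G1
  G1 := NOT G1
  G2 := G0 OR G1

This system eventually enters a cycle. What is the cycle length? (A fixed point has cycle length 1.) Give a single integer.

Answer: 2

Derivation:
Step 0: 101
Step 1: G0=NOT G1=NOT 0=1 G1=NOT G1=NOT 0=1 G2=G0|G1=1|0=1 -> 111
Step 2: G0=NOT G1=NOT 1=0 G1=NOT G1=NOT 1=0 G2=G0|G1=1|1=1 -> 001
Step 3: G0=NOT G1=NOT 0=1 G1=NOT G1=NOT 0=1 G2=G0|G1=0|0=0 -> 110
Step 4: G0=NOT G1=NOT 1=0 G1=NOT G1=NOT 1=0 G2=G0|G1=1|1=1 -> 001
State from step 4 equals state from step 2 -> cycle length 2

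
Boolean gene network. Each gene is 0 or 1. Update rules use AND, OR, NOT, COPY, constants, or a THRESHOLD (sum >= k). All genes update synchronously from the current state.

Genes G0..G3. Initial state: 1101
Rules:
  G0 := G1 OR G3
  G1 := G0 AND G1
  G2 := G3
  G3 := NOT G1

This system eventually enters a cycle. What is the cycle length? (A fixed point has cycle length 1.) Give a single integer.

Answer: 1

Derivation:
Step 0: 1101
Step 1: G0=G1|G3=1|1=1 G1=G0&G1=1&1=1 G2=G3=1 G3=NOT G1=NOT 1=0 -> 1110
Step 2: G0=G1|G3=1|0=1 G1=G0&G1=1&1=1 G2=G3=0 G3=NOT G1=NOT 1=0 -> 1100
Step 3: G0=G1|G3=1|0=1 G1=G0&G1=1&1=1 G2=G3=0 G3=NOT G1=NOT 1=0 -> 1100
State from step 3 equals state from step 2 -> cycle length 1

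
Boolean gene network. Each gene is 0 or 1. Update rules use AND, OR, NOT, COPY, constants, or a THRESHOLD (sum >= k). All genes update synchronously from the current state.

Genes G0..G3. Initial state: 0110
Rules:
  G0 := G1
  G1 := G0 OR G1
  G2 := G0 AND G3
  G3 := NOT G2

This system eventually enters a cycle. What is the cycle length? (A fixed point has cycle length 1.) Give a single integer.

Answer: 4

Derivation:
Step 0: 0110
Step 1: G0=G1=1 G1=G0|G1=0|1=1 G2=G0&G3=0&0=0 G3=NOT G2=NOT 1=0 -> 1100
Step 2: G0=G1=1 G1=G0|G1=1|1=1 G2=G0&G3=1&0=0 G3=NOT G2=NOT 0=1 -> 1101
Step 3: G0=G1=1 G1=G0|G1=1|1=1 G2=G0&G3=1&1=1 G3=NOT G2=NOT 0=1 -> 1111
Step 4: G0=G1=1 G1=G0|G1=1|1=1 G2=G0&G3=1&1=1 G3=NOT G2=NOT 1=0 -> 1110
Step 5: G0=G1=1 G1=G0|G1=1|1=1 G2=G0&G3=1&0=0 G3=NOT G2=NOT 1=0 -> 1100
State from step 5 equals state from step 1 -> cycle length 4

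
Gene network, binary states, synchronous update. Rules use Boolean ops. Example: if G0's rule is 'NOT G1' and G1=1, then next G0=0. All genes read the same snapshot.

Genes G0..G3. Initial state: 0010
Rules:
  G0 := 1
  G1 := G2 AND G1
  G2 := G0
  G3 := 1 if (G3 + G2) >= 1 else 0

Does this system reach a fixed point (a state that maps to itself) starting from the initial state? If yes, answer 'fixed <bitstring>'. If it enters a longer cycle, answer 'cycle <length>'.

Answer: fixed 1011

Derivation:
Step 0: 0010
Step 1: G0=1(const) G1=G2&G1=1&0=0 G2=G0=0 G3=(0+1>=1)=1 -> 1001
Step 2: G0=1(const) G1=G2&G1=0&0=0 G2=G0=1 G3=(1+0>=1)=1 -> 1011
Step 3: G0=1(const) G1=G2&G1=1&0=0 G2=G0=1 G3=(1+1>=1)=1 -> 1011
Fixed point reached at step 2: 1011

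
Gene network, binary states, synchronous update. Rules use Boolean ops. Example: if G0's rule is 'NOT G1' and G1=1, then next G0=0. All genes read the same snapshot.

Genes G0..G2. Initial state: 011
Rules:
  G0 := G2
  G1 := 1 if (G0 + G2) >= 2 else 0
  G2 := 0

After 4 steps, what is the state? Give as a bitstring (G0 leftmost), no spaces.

Step 1: G0=G2=1 G1=(0+1>=2)=0 G2=0(const) -> 100
Step 2: G0=G2=0 G1=(1+0>=2)=0 G2=0(const) -> 000
Step 3: G0=G2=0 G1=(0+0>=2)=0 G2=0(const) -> 000
Step 4: G0=G2=0 G1=(0+0>=2)=0 G2=0(const) -> 000

000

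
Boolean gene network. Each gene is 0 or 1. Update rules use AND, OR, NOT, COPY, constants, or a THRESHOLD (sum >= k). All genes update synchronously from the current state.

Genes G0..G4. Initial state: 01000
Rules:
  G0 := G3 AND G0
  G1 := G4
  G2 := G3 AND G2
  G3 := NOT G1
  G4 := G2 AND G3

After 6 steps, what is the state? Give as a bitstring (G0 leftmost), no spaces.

Step 1: G0=G3&G0=0&0=0 G1=G4=0 G2=G3&G2=0&0=0 G3=NOT G1=NOT 1=0 G4=G2&G3=0&0=0 -> 00000
Step 2: G0=G3&G0=0&0=0 G1=G4=0 G2=G3&G2=0&0=0 G3=NOT G1=NOT 0=1 G4=G2&G3=0&0=0 -> 00010
Step 3: G0=G3&G0=1&0=0 G1=G4=0 G2=G3&G2=1&0=0 G3=NOT G1=NOT 0=1 G4=G2&G3=0&1=0 -> 00010
Step 4: G0=G3&G0=1&0=0 G1=G4=0 G2=G3&G2=1&0=0 G3=NOT G1=NOT 0=1 G4=G2&G3=0&1=0 -> 00010
Step 5: G0=G3&G0=1&0=0 G1=G4=0 G2=G3&G2=1&0=0 G3=NOT G1=NOT 0=1 G4=G2&G3=0&1=0 -> 00010
Step 6: G0=G3&G0=1&0=0 G1=G4=0 G2=G3&G2=1&0=0 G3=NOT G1=NOT 0=1 G4=G2&G3=0&1=0 -> 00010

00010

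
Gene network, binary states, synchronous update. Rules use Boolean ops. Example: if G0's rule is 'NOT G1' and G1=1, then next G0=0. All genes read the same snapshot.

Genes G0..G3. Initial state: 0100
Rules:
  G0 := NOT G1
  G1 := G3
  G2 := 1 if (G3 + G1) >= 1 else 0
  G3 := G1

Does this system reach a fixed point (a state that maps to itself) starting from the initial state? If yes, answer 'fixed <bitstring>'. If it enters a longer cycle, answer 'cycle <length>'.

Step 0: 0100
Step 1: G0=NOT G1=NOT 1=0 G1=G3=0 G2=(0+1>=1)=1 G3=G1=1 -> 0011
Step 2: G0=NOT G1=NOT 0=1 G1=G3=1 G2=(1+0>=1)=1 G3=G1=0 -> 1110
Step 3: G0=NOT G1=NOT 1=0 G1=G3=0 G2=(0+1>=1)=1 G3=G1=1 -> 0011
Cycle of length 2 starting at step 1 -> no fixed point

Answer: cycle 2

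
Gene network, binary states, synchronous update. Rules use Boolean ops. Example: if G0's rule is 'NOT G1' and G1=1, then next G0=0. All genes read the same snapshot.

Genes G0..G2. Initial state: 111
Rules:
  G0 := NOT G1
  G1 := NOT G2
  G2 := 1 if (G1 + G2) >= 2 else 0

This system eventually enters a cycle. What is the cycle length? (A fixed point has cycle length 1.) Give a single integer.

Answer: 1

Derivation:
Step 0: 111
Step 1: G0=NOT G1=NOT 1=0 G1=NOT G2=NOT 1=0 G2=(1+1>=2)=1 -> 001
Step 2: G0=NOT G1=NOT 0=1 G1=NOT G2=NOT 1=0 G2=(0+1>=2)=0 -> 100
Step 3: G0=NOT G1=NOT 0=1 G1=NOT G2=NOT 0=1 G2=(0+0>=2)=0 -> 110
Step 4: G0=NOT G1=NOT 1=0 G1=NOT G2=NOT 0=1 G2=(1+0>=2)=0 -> 010
Step 5: G0=NOT G1=NOT 1=0 G1=NOT G2=NOT 0=1 G2=(1+0>=2)=0 -> 010
State from step 5 equals state from step 4 -> cycle length 1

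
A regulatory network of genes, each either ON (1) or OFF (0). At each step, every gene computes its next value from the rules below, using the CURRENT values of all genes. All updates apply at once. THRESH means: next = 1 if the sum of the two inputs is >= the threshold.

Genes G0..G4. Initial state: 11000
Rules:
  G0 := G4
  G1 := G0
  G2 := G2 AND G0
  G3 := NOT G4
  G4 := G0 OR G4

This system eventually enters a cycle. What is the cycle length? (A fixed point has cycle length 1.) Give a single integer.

Answer: 1

Derivation:
Step 0: 11000
Step 1: G0=G4=0 G1=G0=1 G2=G2&G0=0&1=0 G3=NOT G4=NOT 0=1 G4=G0|G4=1|0=1 -> 01011
Step 2: G0=G4=1 G1=G0=0 G2=G2&G0=0&0=0 G3=NOT G4=NOT 1=0 G4=G0|G4=0|1=1 -> 10001
Step 3: G0=G4=1 G1=G0=1 G2=G2&G0=0&1=0 G3=NOT G4=NOT 1=0 G4=G0|G4=1|1=1 -> 11001
Step 4: G0=G4=1 G1=G0=1 G2=G2&G0=0&1=0 G3=NOT G4=NOT 1=0 G4=G0|G4=1|1=1 -> 11001
State from step 4 equals state from step 3 -> cycle length 1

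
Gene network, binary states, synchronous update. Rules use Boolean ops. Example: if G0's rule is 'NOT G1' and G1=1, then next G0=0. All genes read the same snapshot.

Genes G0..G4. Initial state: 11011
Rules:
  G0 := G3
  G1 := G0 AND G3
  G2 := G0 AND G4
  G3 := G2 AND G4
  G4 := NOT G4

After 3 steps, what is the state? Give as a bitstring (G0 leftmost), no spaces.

Step 1: G0=G3=1 G1=G0&G3=1&1=1 G2=G0&G4=1&1=1 G3=G2&G4=0&1=0 G4=NOT G4=NOT 1=0 -> 11100
Step 2: G0=G3=0 G1=G0&G3=1&0=0 G2=G0&G4=1&0=0 G3=G2&G4=1&0=0 G4=NOT G4=NOT 0=1 -> 00001
Step 3: G0=G3=0 G1=G0&G3=0&0=0 G2=G0&G4=0&1=0 G3=G2&G4=0&1=0 G4=NOT G4=NOT 1=0 -> 00000

00000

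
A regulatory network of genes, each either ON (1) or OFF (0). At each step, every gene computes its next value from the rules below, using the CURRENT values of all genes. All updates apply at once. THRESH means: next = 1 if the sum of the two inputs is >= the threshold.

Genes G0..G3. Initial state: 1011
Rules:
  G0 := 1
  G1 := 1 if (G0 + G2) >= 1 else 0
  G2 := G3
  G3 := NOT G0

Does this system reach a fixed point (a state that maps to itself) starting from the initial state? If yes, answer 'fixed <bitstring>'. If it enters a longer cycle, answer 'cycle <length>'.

Step 0: 1011
Step 1: G0=1(const) G1=(1+1>=1)=1 G2=G3=1 G3=NOT G0=NOT 1=0 -> 1110
Step 2: G0=1(const) G1=(1+1>=1)=1 G2=G3=0 G3=NOT G0=NOT 1=0 -> 1100
Step 3: G0=1(const) G1=(1+0>=1)=1 G2=G3=0 G3=NOT G0=NOT 1=0 -> 1100
Fixed point reached at step 2: 1100

Answer: fixed 1100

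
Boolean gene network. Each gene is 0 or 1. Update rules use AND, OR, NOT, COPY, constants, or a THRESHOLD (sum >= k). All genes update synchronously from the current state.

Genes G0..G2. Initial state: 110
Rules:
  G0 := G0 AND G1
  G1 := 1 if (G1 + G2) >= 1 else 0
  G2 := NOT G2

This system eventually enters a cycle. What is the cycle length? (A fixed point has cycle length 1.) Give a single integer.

Step 0: 110
Step 1: G0=G0&G1=1&1=1 G1=(1+0>=1)=1 G2=NOT G2=NOT 0=1 -> 111
Step 2: G0=G0&G1=1&1=1 G1=(1+1>=1)=1 G2=NOT G2=NOT 1=0 -> 110
State from step 2 equals state from step 0 -> cycle length 2

Answer: 2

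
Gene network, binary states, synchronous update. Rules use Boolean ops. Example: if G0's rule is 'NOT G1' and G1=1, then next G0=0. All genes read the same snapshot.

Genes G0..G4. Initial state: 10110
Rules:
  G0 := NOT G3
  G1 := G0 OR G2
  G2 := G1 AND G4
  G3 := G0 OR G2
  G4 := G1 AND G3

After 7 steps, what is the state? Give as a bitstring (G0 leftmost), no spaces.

Step 1: G0=NOT G3=NOT 1=0 G1=G0|G2=1|1=1 G2=G1&G4=0&0=0 G3=G0|G2=1|1=1 G4=G1&G3=0&1=0 -> 01010
Step 2: G0=NOT G3=NOT 1=0 G1=G0|G2=0|0=0 G2=G1&G4=1&0=0 G3=G0|G2=0|0=0 G4=G1&G3=1&1=1 -> 00001
Step 3: G0=NOT G3=NOT 0=1 G1=G0|G2=0|0=0 G2=G1&G4=0&1=0 G3=G0|G2=0|0=0 G4=G1&G3=0&0=0 -> 10000
Step 4: G0=NOT G3=NOT 0=1 G1=G0|G2=1|0=1 G2=G1&G4=0&0=0 G3=G0|G2=1|0=1 G4=G1&G3=0&0=0 -> 11010
Step 5: G0=NOT G3=NOT 1=0 G1=G0|G2=1|0=1 G2=G1&G4=1&0=0 G3=G0|G2=1|0=1 G4=G1&G3=1&1=1 -> 01011
Step 6: G0=NOT G3=NOT 1=0 G1=G0|G2=0|0=0 G2=G1&G4=1&1=1 G3=G0|G2=0|0=0 G4=G1&G3=1&1=1 -> 00101
Step 7: G0=NOT G3=NOT 0=1 G1=G0|G2=0|1=1 G2=G1&G4=0&1=0 G3=G0|G2=0|1=1 G4=G1&G3=0&0=0 -> 11010

11010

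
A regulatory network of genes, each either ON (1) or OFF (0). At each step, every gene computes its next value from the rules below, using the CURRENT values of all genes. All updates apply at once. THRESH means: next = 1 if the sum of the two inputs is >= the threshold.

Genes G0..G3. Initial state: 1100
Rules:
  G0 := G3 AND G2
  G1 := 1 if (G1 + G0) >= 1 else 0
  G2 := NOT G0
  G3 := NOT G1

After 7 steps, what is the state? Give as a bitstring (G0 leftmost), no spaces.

Step 1: G0=G3&G2=0&0=0 G1=(1+1>=1)=1 G2=NOT G0=NOT 1=0 G3=NOT G1=NOT 1=0 -> 0100
Step 2: G0=G3&G2=0&0=0 G1=(1+0>=1)=1 G2=NOT G0=NOT 0=1 G3=NOT G1=NOT 1=0 -> 0110
Step 3: G0=G3&G2=0&1=0 G1=(1+0>=1)=1 G2=NOT G0=NOT 0=1 G3=NOT G1=NOT 1=0 -> 0110
Step 4: G0=G3&G2=0&1=0 G1=(1+0>=1)=1 G2=NOT G0=NOT 0=1 G3=NOT G1=NOT 1=0 -> 0110
Step 5: G0=G3&G2=0&1=0 G1=(1+0>=1)=1 G2=NOT G0=NOT 0=1 G3=NOT G1=NOT 1=0 -> 0110
Step 6: G0=G3&G2=0&1=0 G1=(1+0>=1)=1 G2=NOT G0=NOT 0=1 G3=NOT G1=NOT 1=0 -> 0110
Step 7: G0=G3&G2=0&1=0 G1=(1+0>=1)=1 G2=NOT G0=NOT 0=1 G3=NOT G1=NOT 1=0 -> 0110

0110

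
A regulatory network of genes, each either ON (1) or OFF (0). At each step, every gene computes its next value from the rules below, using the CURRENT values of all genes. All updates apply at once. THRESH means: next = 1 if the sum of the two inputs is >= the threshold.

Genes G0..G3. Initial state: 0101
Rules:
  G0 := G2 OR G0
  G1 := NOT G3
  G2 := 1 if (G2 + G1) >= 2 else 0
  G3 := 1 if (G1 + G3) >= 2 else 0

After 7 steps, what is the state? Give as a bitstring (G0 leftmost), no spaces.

Step 1: G0=G2|G0=0|0=0 G1=NOT G3=NOT 1=0 G2=(0+1>=2)=0 G3=(1+1>=2)=1 -> 0001
Step 2: G0=G2|G0=0|0=0 G1=NOT G3=NOT 1=0 G2=(0+0>=2)=0 G3=(0+1>=2)=0 -> 0000
Step 3: G0=G2|G0=0|0=0 G1=NOT G3=NOT 0=1 G2=(0+0>=2)=0 G3=(0+0>=2)=0 -> 0100
Step 4: G0=G2|G0=0|0=0 G1=NOT G3=NOT 0=1 G2=(0+1>=2)=0 G3=(1+0>=2)=0 -> 0100
Step 5: G0=G2|G0=0|0=0 G1=NOT G3=NOT 0=1 G2=(0+1>=2)=0 G3=(1+0>=2)=0 -> 0100
Step 6: G0=G2|G0=0|0=0 G1=NOT G3=NOT 0=1 G2=(0+1>=2)=0 G3=(1+0>=2)=0 -> 0100
Step 7: G0=G2|G0=0|0=0 G1=NOT G3=NOT 0=1 G2=(0+1>=2)=0 G3=(1+0>=2)=0 -> 0100

0100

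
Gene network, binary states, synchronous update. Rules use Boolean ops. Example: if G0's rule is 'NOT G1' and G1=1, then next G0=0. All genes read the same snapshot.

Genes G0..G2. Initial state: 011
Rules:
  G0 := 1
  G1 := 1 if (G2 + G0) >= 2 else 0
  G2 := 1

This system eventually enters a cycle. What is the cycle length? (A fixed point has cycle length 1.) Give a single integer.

Step 0: 011
Step 1: G0=1(const) G1=(1+0>=2)=0 G2=1(const) -> 101
Step 2: G0=1(const) G1=(1+1>=2)=1 G2=1(const) -> 111
Step 3: G0=1(const) G1=(1+1>=2)=1 G2=1(const) -> 111
State from step 3 equals state from step 2 -> cycle length 1

Answer: 1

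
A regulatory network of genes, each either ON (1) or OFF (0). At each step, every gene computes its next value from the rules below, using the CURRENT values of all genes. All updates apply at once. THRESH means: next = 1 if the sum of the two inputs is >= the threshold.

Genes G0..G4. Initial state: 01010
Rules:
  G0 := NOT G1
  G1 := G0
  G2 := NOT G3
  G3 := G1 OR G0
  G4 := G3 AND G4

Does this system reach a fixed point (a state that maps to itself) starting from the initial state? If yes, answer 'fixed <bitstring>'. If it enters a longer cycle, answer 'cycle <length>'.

Answer: cycle 4

Derivation:
Step 0: 01010
Step 1: G0=NOT G1=NOT 1=0 G1=G0=0 G2=NOT G3=NOT 1=0 G3=G1|G0=1|0=1 G4=G3&G4=1&0=0 -> 00010
Step 2: G0=NOT G1=NOT 0=1 G1=G0=0 G2=NOT G3=NOT 1=0 G3=G1|G0=0|0=0 G4=G3&G4=1&0=0 -> 10000
Step 3: G0=NOT G1=NOT 0=1 G1=G0=1 G2=NOT G3=NOT 0=1 G3=G1|G0=0|1=1 G4=G3&G4=0&0=0 -> 11110
Step 4: G0=NOT G1=NOT 1=0 G1=G0=1 G2=NOT G3=NOT 1=0 G3=G1|G0=1|1=1 G4=G3&G4=1&0=0 -> 01010
Cycle of length 4 starting at step 0 -> no fixed point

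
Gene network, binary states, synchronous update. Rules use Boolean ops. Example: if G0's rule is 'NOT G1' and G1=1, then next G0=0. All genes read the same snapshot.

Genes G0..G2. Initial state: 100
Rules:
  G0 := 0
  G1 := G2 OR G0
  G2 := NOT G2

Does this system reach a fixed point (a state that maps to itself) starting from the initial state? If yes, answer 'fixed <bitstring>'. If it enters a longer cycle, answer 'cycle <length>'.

Answer: cycle 2

Derivation:
Step 0: 100
Step 1: G0=0(const) G1=G2|G0=0|1=1 G2=NOT G2=NOT 0=1 -> 011
Step 2: G0=0(const) G1=G2|G0=1|0=1 G2=NOT G2=NOT 1=0 -> 010
Step 3: G0=0(const) G1=G2|G0=0|0=0 G2=NOT G2=NOT 0=1 -> 001
Step 4: G0=0(const) G1=G2|G0=1|0=1 G2=NOT G2=NOT 1=0 -> 010
Cycle of length 2 starting at step 2 -> no fixed point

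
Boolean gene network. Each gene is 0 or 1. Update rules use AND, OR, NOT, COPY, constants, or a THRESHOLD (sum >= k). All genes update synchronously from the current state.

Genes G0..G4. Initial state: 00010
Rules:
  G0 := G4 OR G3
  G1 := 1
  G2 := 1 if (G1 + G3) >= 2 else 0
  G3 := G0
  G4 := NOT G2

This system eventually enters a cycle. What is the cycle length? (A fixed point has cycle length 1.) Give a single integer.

Answer: 1

Derivation:
Step 0: 00010
Step 1: G0=G4|G3=0|1=1 G1=1(const) G2=(0+1>=2)=0 G3=G0=0 G4=NOT G2=NOT 0=1 -> 11001
Step 2: G0=G4|G3=1|0=1 G1=1(const) G2=(1+0>=2)=0 G3=G0=1 G4=NOT G2=NOT 0=1 -> 11011
Step 3: G0=G4|G3=1|1=1 G1=1(const) G2=(1+1>=2)=1 G3=G0=1 G4=NOT G2=NOT 0=1 -> 11111
Step 4: G0=G4|G3=1|1=1 G1=1(const) G2=(1+1>=2)=1 G3=G0=1 G4=NOT G2=NOT 1=0 -> 11110
Step 5: G0=G4|G3=0|1=1 G1=1(const) G2=(1+1>=2)=1 G3=G0=1 G4=NOT G2=NOT 1=0 -> 11110
State from step 5 equals state from step 4 -> cycle length 1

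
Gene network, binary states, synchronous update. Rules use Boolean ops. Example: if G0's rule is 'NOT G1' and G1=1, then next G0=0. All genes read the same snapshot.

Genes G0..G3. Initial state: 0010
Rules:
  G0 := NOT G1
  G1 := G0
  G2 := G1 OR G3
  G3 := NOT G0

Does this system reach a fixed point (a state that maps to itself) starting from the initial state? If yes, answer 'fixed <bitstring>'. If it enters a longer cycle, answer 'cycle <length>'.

Answer: cycle 4

Derivation:
Step 0: 0010
Step 1: G0=NOT G1=NOT 0=1 G1=G0=0 G2=G1|G3=0|0=0 G3=NOT G0=NOT 0=1 -> 1001
Step 2: G0=NOT G1=NOT 0=1 G1=G0=1 G2=G1|G3=0|1=1 G3=NOT G0=NOT 1=0 -> 1110
Step 3: G0=NOT G1=NOT 1=0 G1=G0=1 G2=G1|G3=1|0=1 G3=NOT G0=NOT 1=0 -> 0110
Step 4: G0=NOT G1=NOT 1=0 G1=G0=0 G2=G1|G3=1|0=1 G3=NOT G0=NOT 0=1 -> 0011
Step 5: G0=NOT G1=NOT 0=1 G1=G0=0 G2=G1|G3=0|1=1 G3=NOT G0=NOT 0=1 -> 1011
Step 6: G0=NOT G1=NOT 0=1 G1=G0=1 G2=G1|G3=0|1=1 G3=NOT G0=NOT 1=0 -> 1110
Cycle of length 4 starting at step 2 -> no fixed point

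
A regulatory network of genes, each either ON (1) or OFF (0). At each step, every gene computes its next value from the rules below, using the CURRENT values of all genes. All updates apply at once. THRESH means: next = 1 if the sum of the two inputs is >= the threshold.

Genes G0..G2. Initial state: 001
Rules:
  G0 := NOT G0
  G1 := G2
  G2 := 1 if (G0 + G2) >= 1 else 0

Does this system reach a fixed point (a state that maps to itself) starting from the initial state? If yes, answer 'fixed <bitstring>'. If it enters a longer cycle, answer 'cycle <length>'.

Step 0: 001
Step 1: G0=NOT G0=NOT 0=1 G1=G2=1 G2=(0+1>=1)=1 -> 111
Step 2: G0=NOT G0=NOT 1=0 G1=G2=1 G2=(1+1>=1)=1 -> 011
Step 3: G0=NOT G0=NOT 0=1 G1=G2=1 G2=(0+1>=1)=1 -> 111
Cycle of length 2 starting at step 1 -> no fixed point

Answer: cycle 2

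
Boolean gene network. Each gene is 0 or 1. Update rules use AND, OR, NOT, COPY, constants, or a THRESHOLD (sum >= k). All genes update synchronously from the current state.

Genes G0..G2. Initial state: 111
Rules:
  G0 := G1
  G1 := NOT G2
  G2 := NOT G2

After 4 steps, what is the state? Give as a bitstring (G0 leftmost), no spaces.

Step 1: G0=G1=1 G1=NOT G2=NOT 1=0 G2=NOT G2=NOT 1=0 -> 100
Step 2: G0=G1=0 G1=NOT G2=NOT 0=1 G2=NOT G2=NOT 0=1 -> 011
Step 3: G0=G1=1 G1=NOT G2=NOT 1=0 G2=NOT G2=NOT 1=0 -> 100
Step 4: G0=G1=0 G1=NOT G2=NOT 0=1 G2=NOT G2=NOT 0=1 -> 011

011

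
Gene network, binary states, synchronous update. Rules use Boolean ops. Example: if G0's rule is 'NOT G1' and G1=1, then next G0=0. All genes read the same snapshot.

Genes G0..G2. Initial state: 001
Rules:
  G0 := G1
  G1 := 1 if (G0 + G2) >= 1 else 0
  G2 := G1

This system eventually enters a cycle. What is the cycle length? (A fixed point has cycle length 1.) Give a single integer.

Answer: 2

Derivation:
Step 0: 001
Step 1: G0=G1=0 G1=(0+1>=1)=1 G2=G1=0 -> 010
Step 2: G0=G1=1 G1=(0+0>=1)=0 G2=G1=1 -> 101
Step 3: G0=G1=0 G1=(1+1>=1)=1 G2=G1=0 -> 010
State from step 3 equals state from step 1 -> cycle length 2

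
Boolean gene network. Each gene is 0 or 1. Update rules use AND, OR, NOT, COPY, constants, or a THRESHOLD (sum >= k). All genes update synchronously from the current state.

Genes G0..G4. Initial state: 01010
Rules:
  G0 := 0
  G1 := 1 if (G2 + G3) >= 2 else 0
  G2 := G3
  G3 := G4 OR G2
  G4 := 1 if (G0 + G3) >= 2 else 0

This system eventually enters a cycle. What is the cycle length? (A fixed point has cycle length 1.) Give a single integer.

Answer: 2

Derivation:
Step 0: 01010
Step 1: G0=0(const) G1=(0+1>=2)=0 G2=G3=1 G3=G4|G2=0|0=0 G4=(0+1>=2)=0 -> 00100
Step 2: G0=0(const) G1=(1+0>=2)=0 G2=G3=0 G3=G4|G2=0|1=1 G4=(0+0>=2)=0 -> 00010
Step 3: G0=0(const) G1=(0+1>=2)=0 G2=G3=1 G3=G4|G2=0|0=0 G4=(0+1>=2)=0 -> 00100
State from step 3 equals state from step 1 -> cycle length 2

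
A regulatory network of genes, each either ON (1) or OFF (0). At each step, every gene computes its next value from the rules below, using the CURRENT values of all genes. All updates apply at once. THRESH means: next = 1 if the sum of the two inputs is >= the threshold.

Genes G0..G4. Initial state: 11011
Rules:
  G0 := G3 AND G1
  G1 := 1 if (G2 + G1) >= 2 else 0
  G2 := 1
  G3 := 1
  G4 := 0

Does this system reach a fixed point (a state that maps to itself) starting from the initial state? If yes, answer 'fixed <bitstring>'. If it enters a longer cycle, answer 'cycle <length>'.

Step 0: 11011
Step 1: G0=G3&G1=1&1=1 G1=(0+1>=2)=0 G2=1(const) G3=1(const) G4=0(const) -> 10110
Step 2: G0=G3&G1=1&0=0 G1=(1+0>=2)=0 G2=1(const) G3=1(const) G4=0(const) -> 00110
Step 3: G0=G3&G1=1&0=0 G1=(1+0>=2)=0 G2=1(const) G3=1(const) G4=0(const) -> 00110
Fixed point reached at step 2: 00110

Answer: fixed 00110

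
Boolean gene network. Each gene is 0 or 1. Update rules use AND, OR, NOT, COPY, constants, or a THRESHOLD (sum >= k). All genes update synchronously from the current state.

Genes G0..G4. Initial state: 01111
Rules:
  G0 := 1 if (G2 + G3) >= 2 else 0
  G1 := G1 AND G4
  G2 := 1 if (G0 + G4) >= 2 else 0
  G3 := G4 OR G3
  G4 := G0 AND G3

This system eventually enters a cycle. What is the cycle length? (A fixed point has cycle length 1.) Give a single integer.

Step 0: 01111
Step 1: G0=(1+1>=2)=1 G1=G1&G4=1&1=1 G2=(0+1>=2)=0 G3=G4|G3=1|1=1 G4=G0&G3=0&1=0 -> 11010
Step 2: G0=(0+1>=2)=0 G1=G1&G4=1&0=0 G2=(1+0>=2)=0 G3=G4|G3=0|1=1 G4=G0&G3=1&1=1 -> 00011
Step 3: G0=(0+1>=2)=0 G1=G1&G4=0&1=0 G2=(0+1>=2)=0 G3=G4|G3=1|1=1 G4=G0&G3=0&1=0 -> 00010
Step 4: G0=(0+1>=2)=0 G1=G1&G4=0&0=0 G2=(0+0>=2)=0 G3=G4|G3=0|1=1 G4=G0&G3=0&1=0 -> 00010
State from step 4 equals state from step 3 -> cycle length 1

Answer: 1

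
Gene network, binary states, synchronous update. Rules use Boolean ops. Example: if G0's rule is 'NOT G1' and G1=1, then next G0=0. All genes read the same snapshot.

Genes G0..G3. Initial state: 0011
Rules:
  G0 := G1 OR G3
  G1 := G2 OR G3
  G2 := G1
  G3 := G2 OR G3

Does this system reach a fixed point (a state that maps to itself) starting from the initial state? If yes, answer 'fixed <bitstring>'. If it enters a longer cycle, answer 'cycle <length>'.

Answer: fixed 1111

Derivation:
Step 0: 0011
Step 1: G0=G1|G3=0|1=1 G1=G2|G3=1|1=1 G2=G1=0 G3=G2|G3=1|1=1 -> 1101
Step 2: G0=G1|G3=1|1=1 G1=G2|G3=0|1=1 G2=G1=1 G3=G2|G3=0|1=1 -> 1111
Step 3: G0=G1|G3=1|1=1 G1=G2|G3=1|1=1 G2=G1=1 G3=G2|G3=1|1=1 -> 1111
Fixed point reached at step 2: 1111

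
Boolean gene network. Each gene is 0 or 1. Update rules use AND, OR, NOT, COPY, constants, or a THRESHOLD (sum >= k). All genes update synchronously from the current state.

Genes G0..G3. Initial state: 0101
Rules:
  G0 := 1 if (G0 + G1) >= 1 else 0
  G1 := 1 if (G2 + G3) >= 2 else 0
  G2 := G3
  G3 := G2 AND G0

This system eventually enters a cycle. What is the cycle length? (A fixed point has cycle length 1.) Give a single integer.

Answer: 2

Derivation:
Step 0: 0101
Step 1: G0=(0+1>=1)=1 G1=(0+1>=2)=0 G2=G3=1 G3=G2&G0=0&0=0 -> 1010
Step 2: G0=(1+0>=1)=1 G1=(1+0>=2)=0 G2=G3=0 G3=G2&G0=1&1=1 -> 1001
Step 3: G0=(1+0>=1)=1 G1=(0+1>=2)=0 G2=G3=1 G3=G2&G0=0&1=0 -> 1010
State from step 3 equals state from step 1 -> cycle length 2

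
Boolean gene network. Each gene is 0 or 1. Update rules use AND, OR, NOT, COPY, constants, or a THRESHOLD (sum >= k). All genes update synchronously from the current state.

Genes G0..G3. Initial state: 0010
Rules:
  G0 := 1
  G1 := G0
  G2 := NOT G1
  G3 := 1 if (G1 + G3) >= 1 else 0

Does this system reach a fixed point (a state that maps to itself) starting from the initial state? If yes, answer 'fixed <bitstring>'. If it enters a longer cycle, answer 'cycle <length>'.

Answer: fixed 1101

Derivation:
Step 0: 0010
Step 1: G0=1(const) G1=G0=0 G2=NOT G1=NOT 0=1 G3=(0+0>=1)=0 -> 1010
Step 2: G0=1(const) G1=G0=1 G2=NOT G1=NOT 0=1 G3=(0+0>=1)=0 -> 1110
Step 3: G0=1(const) G1=G0=1 G2=NOT G1=NOT 1=0 G3=(1+0>=1)=1 -> 1101
Step 4: G0=1(const) G1=G0=1 G2=NOT G1=NOT 1=0 G3=(1+1>=1)=1 -> 1101
Fixed point reached at step 3: 1101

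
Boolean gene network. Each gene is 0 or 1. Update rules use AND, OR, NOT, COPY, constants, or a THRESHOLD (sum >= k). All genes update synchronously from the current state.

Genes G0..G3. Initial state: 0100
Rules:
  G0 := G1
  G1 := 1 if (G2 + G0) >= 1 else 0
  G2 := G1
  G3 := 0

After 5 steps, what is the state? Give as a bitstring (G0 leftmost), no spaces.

Step 1: G0=G1=1 G1=(0+0>=1)=0 G2=G1=1 G3=0(const) -> 1010
Step 2: G0=G1=0 G1=(1+1>=1)=1 G2=G1=0 G3=0(const) -> 0100
Step 3: G0=G1=1 G1=(0+0>=1)=0 G2=G1=1 G3=0(const) -> 1010
Step 4: G0=G1=0 G1=(1+1>=1)=1 G2=G1=0 G3=0(const) -> 0100
Step 5: G0=G1=1 G1=(0+0>=1)=0 G2=G1=1 G3=0(const) -> 1010

1010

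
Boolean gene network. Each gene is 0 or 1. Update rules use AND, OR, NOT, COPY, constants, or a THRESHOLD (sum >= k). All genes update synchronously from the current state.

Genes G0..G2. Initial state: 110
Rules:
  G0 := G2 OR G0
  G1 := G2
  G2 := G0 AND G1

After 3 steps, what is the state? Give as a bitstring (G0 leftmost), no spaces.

Step 1: G0=G2|G0=0|1=1 G1=G2=0 G2=G0&G1=1&1=1 -> 101
Step 2: G0=G2|G0=1|1=1 G1=G2=1 G2=G0&G1=1&0=0 -> 110
Step 3: G0=G2|G0=0|1=1 G1=G2=0 G2=G0&G1=1&1=1 -> 101

101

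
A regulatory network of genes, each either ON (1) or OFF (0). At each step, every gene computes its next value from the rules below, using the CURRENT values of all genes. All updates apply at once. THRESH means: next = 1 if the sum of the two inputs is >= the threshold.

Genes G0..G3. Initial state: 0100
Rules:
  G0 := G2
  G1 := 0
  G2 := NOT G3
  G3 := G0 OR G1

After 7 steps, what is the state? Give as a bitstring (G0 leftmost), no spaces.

Step 1: G0=G2=0 G1=0(const) G2=NOT G3=NOT 0=1 G3=G0|G1=0|1=1 -> 0011
Step 2: G0=G2=1 G1=0(const) G2=NOT G3=NOT 1=0 G3=G0|G1=0|0=0 -> 1000
Step 3: G0=G2=0 G1=0(const) G2=NOT G3=NOT 0=1 G3=G0|G1=1|0=1 -> 0011
Step 4: G0=G2=1 G1=0(const) G2=NOT G3=NOT 1=0 G3=G0|G1=0|0=0 -> 1000
Step 5: G0=G2=0 G1=0(const) G2=NOT G3=NOT 0=1 G3=G0|G1=1|0=1 -> 0011
Step 6: G0=G2=1 G1=0(const) G2=NOT G3=NOT 1=0 G3=G0|G1=0|0=0 -> 1000
Step 7: G0=G2=0 G1=0(const) G2=NOT G3=NOT 0=1 G3=G0|G1=1|0=1 -> 0011

0011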